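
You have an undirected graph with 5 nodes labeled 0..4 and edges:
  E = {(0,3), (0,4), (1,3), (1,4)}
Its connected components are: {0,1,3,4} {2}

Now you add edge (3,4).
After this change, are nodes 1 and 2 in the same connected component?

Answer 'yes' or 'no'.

Initial components: {0,1,3,4} {2}
Adding edge (3,4): both already in same component {0,1,3,4}. No change.
New components: {0,1,3,4} {2}
Are 1 and 2 in the same component? no

Answer: no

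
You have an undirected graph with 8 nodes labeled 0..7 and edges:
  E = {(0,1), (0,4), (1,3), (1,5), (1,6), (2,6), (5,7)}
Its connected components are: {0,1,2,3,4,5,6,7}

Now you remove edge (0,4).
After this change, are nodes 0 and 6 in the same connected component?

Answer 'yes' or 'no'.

Answer: yes

Derivation:
Initial components: {0,1,2,3,4,5,6,7}
Removing edge (0,4): it was a bridge — component count 1 -> 2.
New components: {0,1,2,3,5,6,7} {4}
Are 0 and 6 in the same component? yes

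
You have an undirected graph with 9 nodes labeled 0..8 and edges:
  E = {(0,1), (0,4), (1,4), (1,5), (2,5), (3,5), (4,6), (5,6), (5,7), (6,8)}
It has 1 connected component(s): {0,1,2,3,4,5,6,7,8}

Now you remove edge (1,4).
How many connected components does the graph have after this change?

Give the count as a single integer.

Initial component count: 1
Remove (1,4): not a bridge. Count unchanged: 1.
  After removal, components: {0,1,2,3,4,5,6,7,8}
New component count: 1

Answer: 1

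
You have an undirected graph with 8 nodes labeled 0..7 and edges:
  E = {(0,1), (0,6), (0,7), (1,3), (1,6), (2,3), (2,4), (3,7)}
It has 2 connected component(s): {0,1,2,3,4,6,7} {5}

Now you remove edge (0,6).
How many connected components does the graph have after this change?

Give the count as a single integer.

Answer: 2

Derivation:
Initial component count: 2
Remove (0,6): not a bridge. Count unchanged: 2.
  After removal, components: {0,1,2,3,4,6,7} {5}
New component count: 2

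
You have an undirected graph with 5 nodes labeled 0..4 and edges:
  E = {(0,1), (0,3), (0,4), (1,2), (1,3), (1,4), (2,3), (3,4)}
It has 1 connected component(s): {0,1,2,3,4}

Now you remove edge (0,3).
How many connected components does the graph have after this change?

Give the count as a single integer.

Answer: 1

Derivation:
Initial component count: 1
Remove (0,3): not a bridge. Count unchanged: 1.
  After removal, components: {0,1,2,3,4}
New component count: 1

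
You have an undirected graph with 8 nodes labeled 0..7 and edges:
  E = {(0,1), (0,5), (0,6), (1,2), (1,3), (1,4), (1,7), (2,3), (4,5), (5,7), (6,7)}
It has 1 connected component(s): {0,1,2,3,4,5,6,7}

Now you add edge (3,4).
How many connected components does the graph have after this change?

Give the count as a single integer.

Initial component count: 1
Add (3,4): endpoints already in same component. Count unchanged: 1.
New component count: 1

Answer: 1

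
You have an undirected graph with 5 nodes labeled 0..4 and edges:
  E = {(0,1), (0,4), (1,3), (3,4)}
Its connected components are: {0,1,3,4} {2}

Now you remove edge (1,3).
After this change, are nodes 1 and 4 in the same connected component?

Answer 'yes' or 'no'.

Answer: yes

Derivation:
Initial components: {0,1,3,4} {2}
Removing edge (1,3): not a bridge — component count unchanged at 2.
New components: {0,1,3,4} {2}
Are 1 and 4 in the same component? yes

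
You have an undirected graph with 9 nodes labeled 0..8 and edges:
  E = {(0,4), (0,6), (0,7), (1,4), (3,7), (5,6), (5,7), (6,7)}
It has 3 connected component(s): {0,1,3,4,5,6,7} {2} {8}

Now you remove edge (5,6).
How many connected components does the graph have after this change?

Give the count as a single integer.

Answer: 3

Derivation:
Initial component count: 3
Remove (5,6): not a bridge. Count unchanged: 3.
  After removal, components: {0,1,3,4,5,6,7} {2} {8}
New component count: 3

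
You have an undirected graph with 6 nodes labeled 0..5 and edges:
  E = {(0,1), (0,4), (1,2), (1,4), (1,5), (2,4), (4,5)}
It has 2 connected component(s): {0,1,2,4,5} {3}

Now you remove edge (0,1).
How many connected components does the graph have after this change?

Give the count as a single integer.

Initial component count: 2
Remove (0,1): not a bridge. Count unchanged: 2.
  After removal, components: {0,1,2,4,5} {3}
New component count: 2

Answer: 2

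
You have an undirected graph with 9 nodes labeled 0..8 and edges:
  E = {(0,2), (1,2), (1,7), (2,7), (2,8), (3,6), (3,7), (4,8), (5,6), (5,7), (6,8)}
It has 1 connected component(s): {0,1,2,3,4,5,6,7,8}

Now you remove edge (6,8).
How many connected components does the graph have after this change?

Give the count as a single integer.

Initial component count: 1
Remove (6,8): not a bridge. Count unchanged: 1.
  After removal, components: {0,1,2,3,4,5,6,7,8}
New component count: 1

Answer: 1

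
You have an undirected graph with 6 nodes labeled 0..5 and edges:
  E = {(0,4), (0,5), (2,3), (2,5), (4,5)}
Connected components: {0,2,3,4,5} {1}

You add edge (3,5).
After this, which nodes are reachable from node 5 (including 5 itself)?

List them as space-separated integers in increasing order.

Before: nodes reachable from 5: {0,2,3,4,5}
Adding (3,5): both endpoints already in same component. Reachability from 5 unchanged.
After: nodes reachable from 5: {0,2,3,4,5}

Answer: 0 2 3 4 5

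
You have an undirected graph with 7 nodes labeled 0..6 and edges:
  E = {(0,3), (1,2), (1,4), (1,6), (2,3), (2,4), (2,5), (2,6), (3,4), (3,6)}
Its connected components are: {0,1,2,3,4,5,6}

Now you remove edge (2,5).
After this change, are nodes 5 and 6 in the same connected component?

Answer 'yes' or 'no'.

Answer: no

Derivation:
Initial components: {0,1,2,3,4,5,6}
Removing edge (2,5): it was a bridge — component count 1 -> 2.
New components: {0,1,2,3,4,6} {5}
Are 5 and 6 in the same component? no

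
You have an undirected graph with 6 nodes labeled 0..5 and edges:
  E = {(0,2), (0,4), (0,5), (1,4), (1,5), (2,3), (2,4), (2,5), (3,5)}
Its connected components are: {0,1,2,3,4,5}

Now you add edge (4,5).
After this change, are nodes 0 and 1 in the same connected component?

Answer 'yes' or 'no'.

Initial components: {0,1,2,3,4,5}
Adding edge (4,5): both already in same component {0,1,2,3,4,5}. No change.
New components: {0,1,2,3,4,5}
Are 0 and 1 in the same component? yes

Answer: yes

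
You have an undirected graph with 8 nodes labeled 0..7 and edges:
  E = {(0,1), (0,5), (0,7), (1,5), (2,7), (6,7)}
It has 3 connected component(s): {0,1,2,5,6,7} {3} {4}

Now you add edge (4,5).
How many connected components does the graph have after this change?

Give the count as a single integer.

Initial component count: 3
Add (4,5): merges two components. Count decreases: 3 -> 2.
New component count: 2

Answer: 2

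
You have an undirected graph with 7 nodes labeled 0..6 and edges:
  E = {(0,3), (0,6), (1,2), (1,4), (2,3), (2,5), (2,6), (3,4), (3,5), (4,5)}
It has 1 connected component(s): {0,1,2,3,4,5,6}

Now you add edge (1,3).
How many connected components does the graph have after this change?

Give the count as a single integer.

Initial component count: 1
Add (1,3): endpoints already in same component. Count unchanged: 1.
New component count: 1

Answer: 1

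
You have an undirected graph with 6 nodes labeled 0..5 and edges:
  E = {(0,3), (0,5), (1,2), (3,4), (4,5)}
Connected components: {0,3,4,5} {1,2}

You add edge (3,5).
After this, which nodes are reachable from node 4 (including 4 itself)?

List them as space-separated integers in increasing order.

Before: nodes reachable from 4: {0,3,4,5}
Adding (3,5): both endpoints already in same component. Reachability from 4 unchanged.
After: nodes reachable from 4: {0,3,4,5}

Answer: 0 3 4 5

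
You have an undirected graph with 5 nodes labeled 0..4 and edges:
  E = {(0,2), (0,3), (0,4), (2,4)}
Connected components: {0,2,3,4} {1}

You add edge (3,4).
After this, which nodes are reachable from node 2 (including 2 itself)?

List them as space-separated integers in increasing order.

Answer: 0 2 3 4

Derivation:
Before: nodes reachable from 2: {0,2,3,4}
Adding (3,4): both endpoints already in same component. Reachability from 2 unchanged.
After: nodes reachable from 2: {0,2,3,4}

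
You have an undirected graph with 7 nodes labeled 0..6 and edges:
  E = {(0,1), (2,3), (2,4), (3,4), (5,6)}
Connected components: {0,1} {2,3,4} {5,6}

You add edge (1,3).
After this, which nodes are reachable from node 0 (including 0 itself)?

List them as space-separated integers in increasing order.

Before: nodes reachable from 0: {0,1}
Adding (1,3): merges 0's component with another. Reachability grows.
After: nodes reachable from 0: {0,1,2,3,4}

Answer: 0 1 2 3 4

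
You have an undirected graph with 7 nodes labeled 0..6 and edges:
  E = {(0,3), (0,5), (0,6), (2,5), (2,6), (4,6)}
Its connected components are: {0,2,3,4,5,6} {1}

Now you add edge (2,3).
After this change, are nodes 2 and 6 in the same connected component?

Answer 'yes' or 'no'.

Answer: yes

Derivation:
Initial components: {0,2,3,4,5,6} {1}
Adding edge (2,3): both already in same component {0,2,3,4,5,6}. No change.
New components: {0,2,3,4,5,6} {1}
Are 2 and 6 in the same component? yes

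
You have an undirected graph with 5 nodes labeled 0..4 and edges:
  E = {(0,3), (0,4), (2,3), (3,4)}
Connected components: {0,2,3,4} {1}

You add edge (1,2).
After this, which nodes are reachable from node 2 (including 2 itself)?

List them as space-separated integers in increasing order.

Before: nodes reachable from 2: {0,2,3,4}
Adding (1,2): merges 2's component with another. Reachability grows.
After: nodes reachable from 2: {0,1,2,3,4}

Answer: 0 1 2 3 4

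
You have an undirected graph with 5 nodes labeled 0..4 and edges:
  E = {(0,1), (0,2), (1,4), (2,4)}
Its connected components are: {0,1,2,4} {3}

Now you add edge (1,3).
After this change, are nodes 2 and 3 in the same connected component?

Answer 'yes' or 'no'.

Initial components: {0,1,2,4} {3}
Adding edge (1,3): merges {0,1,2,4} and {3}.
New components: {0,1,2,3,4}
Are 2 and 3 in the same component? yes

Answer: yes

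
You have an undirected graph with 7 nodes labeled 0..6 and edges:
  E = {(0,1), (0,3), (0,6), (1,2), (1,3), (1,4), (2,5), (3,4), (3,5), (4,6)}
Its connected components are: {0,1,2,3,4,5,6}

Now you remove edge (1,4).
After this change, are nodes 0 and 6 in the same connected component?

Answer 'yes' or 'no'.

Answer: yes

Derivation:
Initial components: {0,1,2,3,4,5,6}
Removing edge (1,4): not a bridge — component count unchanged at 1.
New components: {0,1,2,3,4,5,6}
Are 0 and 6 in the same component? yes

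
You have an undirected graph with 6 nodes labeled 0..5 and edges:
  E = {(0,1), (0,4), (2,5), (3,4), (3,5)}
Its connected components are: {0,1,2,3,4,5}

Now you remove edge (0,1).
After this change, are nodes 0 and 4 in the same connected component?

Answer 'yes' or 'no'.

Initial components: {0,1,2,3,4,5}
Removing edge (0,1): it was a bridge — component count 1 -> 2.
New components: {0,2,3,4,5} {1}
Are 0 and 4 in the same component? yes

Answer: yes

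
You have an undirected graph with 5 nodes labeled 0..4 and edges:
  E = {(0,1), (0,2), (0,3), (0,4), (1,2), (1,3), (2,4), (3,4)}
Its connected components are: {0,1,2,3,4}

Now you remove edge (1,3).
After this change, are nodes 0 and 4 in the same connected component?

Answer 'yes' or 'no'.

Initial components: {0,1,2,3,4}
Removing edge (1,3): not a bridge — component count unchanged at 1.
New components: {0,1,2,3,4}
Are 0 and 4 in the same component? yes

Answer: yes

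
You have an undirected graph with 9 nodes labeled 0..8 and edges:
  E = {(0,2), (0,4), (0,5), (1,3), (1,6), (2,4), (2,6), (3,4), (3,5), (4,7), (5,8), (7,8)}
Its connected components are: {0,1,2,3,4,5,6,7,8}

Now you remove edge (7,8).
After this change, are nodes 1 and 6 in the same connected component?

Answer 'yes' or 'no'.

Answer: yes

Derivation:
Initial components: {0,1,2,3,4,5,6,7,8}
Removing edge (7,8): not a bridge — component count unchanged at 1.
New components: {0,1,2,3,4,5,6,7,8}
Are 1 and 6 in the same component? yes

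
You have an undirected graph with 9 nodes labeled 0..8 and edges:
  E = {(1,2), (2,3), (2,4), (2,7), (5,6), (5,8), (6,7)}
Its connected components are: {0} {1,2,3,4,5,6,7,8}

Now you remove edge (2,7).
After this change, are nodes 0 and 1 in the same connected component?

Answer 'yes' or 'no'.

Answer: no

Derivation:
Initial components: {0} {1,2,3,4,5,6,7,8}
Removing edge (2,7): it was a bridge — component count 2 -> 3.
New components: {0} {1,2,3,4} {5,6,7,8}
Are 0 and 1 in the same component? no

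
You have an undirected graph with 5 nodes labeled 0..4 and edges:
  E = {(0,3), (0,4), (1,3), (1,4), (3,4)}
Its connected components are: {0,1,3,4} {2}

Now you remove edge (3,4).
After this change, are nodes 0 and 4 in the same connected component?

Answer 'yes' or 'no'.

Answer: yes

Derivation:
Initial components: {0,1,3,4} {2}
Removing edge (3,4): not a bridge — component count unchanged at 2.
New components: {0,1,3,4} {2}
Are 0 and 4 in the same component? yes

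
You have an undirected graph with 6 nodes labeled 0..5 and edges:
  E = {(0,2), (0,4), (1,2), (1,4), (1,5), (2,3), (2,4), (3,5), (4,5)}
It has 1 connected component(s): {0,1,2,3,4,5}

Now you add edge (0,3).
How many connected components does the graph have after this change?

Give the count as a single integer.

Answer: 1

Derivation:
Initial component count: 1
Add (0,3): endpoints already in same component. Count unchanged: 1.
New component count: 1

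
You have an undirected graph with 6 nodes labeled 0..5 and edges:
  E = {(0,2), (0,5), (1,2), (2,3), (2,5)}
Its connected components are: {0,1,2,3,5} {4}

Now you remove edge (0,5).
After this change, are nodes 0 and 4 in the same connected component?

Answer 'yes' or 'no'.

Answer: no

Derivation:
Initial components: {0,1,2,3,5} {4}
Removing edge (0,5): not a bridge — component count unchanged at 2.
New components: {0,1,2,3,5} {4}
Are 0 and 4 in the same component? no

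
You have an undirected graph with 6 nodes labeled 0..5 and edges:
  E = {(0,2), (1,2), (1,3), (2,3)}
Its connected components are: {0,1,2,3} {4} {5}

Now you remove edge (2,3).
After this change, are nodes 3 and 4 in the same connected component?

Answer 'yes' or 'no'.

Answer: no

Derivation:
Initial components: {0,1,2,3} {4} {5}
Removing edge (2,3): not a bridge — component count unchanged at 3.
New components: {0,1,2,3} {4} {5}
Are 3 and 4 in the same component? no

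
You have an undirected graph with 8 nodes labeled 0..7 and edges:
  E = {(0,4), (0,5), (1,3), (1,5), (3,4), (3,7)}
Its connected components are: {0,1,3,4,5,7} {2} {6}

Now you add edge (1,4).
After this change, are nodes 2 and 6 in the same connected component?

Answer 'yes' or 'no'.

Initial components: {0,1,3,4,5,7} {2} {6}
Adding edge (1,4): both already in same component {0,1,3,4,5,7}. No change.
New components: {0,1,3,4,5,7} {2} {6}
Are 2 and 6 in the same component? no

Answer: no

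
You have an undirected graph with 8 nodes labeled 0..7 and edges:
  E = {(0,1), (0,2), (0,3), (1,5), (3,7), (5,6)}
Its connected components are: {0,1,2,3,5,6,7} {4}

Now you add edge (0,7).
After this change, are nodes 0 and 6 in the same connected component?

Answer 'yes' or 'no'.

Answer: yes

Derivation:
Initial components: {0,1,2,3,5,6,7} {4}
Adding edge (0,7): both already in same component {0,1,2,3,5,6,7}. No change.
New components: {0,1,2,3,5,6,7} {4}
Are 0 and 6 in the same component? yes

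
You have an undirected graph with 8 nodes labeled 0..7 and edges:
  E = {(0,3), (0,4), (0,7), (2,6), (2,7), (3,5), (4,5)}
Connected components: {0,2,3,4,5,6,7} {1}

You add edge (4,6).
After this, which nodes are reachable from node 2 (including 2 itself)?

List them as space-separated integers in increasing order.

Before: nodes reachable from 2: {0,2,3,4,5,6,7}
Adding (4,6): both endpoints already in same component. Reachability from 2 unchanged.
After: nodes reachable from 2: {0,2,3,4,5,6,7}

Answer: 0 2 3 4 5 6 7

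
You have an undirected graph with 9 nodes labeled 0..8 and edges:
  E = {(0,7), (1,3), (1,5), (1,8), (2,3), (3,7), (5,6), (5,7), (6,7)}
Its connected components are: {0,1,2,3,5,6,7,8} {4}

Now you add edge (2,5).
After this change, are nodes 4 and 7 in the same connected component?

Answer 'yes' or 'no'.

Answer: no

Derivation:
Initial components: {0,1,2,3,5,6,7,8} {4}
Adding edge (2,5): both already in same component {0,1,2,3,5,6,7,8}. No change.
New components: {0,1,2,3,5,6,7,8} {4}
Are 4 and 7 in the same component? no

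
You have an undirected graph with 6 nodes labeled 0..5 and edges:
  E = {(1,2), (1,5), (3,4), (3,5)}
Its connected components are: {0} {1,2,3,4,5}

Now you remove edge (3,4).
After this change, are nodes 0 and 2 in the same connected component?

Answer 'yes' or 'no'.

Initial components: {0} {1,2,3,4,5}
Removing edge (3,4): it was a bridge — component count 2 -> 3.
New components: {0} {1,2,3,5} {4}
Are 0 and 2 in the same component? no

Answer: no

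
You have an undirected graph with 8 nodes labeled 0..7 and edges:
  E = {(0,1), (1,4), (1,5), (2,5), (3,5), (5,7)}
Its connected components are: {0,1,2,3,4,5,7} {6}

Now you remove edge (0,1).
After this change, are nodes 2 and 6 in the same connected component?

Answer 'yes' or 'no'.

Initial components: {0,1,2,3,4,5,7} {6}
Removing edge (0,1): it was a bridge — component count 2 -> 3.
New components: {0} {1,2,3,4,5,7} {6}
Are 2 and 6 in the same component? no

Answer: no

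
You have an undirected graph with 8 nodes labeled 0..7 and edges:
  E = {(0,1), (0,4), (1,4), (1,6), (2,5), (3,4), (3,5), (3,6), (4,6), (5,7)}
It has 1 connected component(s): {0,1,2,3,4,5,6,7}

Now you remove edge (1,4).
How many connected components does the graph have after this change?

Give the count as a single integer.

Answer: 1

Derivation:
Initial component count: 1
Remove (1,4): not a bridge. Count unchanged: 1.
  After removal, components: {0,1,2,3,4,5,6,7}
New component count: 1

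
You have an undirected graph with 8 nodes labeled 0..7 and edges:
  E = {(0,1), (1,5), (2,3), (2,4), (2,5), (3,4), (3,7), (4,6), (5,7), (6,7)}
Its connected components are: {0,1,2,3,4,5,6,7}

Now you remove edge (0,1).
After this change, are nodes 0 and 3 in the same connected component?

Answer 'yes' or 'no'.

Initial components: {0,1,2,3,4,5,6,7}
Removing edge (0,1): it was a bridge — component count 1 -> 2.
New components: {0} {1,2,3,4,5,6,7}
Are 0 and 3 in the same component? no

Answer: no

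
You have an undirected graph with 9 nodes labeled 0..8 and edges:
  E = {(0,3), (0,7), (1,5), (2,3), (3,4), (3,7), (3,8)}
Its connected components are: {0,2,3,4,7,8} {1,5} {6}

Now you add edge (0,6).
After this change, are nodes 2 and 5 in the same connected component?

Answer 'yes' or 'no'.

Initial components: {0,2,3,4,7,8} {1,5} {6}
Adding edge (0,6): merges {0,2,3,4,7,8} and {6}.
New components: {0,2,3,4,6,7,8} {1,5}
Are 2 and 5 in the same component? no

Answer: no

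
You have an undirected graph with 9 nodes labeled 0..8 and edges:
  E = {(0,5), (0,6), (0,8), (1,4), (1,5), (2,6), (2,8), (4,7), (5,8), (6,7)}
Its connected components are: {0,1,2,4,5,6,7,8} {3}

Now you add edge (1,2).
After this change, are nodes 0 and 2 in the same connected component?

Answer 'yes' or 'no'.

Initial components: {0,1,2,4,5,6,7,8} {3}
Adding edge (1,2): both already in same component {0,1,2,4,5,6,7,8}. No change.
New components: {0,1,2,4,5,6,7,8} {3}
Are 0 and 2 in the same component? yes

Answer: yes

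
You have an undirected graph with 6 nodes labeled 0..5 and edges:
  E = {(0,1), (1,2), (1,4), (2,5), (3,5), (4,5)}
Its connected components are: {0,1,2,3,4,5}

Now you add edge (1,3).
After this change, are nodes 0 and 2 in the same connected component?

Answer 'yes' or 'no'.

Answer: yes

Derivation:
Initial components: {0,1,2,3,4,5}
Adding edge (1,3): both already in same component {0,1,2,3,4,5}. No change.
New components: {0,1,2,3,4,5}
Are 0 and 2 in the same component? yes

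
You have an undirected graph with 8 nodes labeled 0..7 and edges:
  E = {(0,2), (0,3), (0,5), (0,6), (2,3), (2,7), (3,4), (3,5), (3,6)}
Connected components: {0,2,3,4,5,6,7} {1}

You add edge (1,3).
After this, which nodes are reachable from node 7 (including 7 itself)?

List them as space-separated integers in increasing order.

Before: nodes reachable from 7: {0,2,3,4,5,6,7}
Adding (1,3): merges 7's component with another. Reachability grows.
After: nodes reachable from 7: {0,1,2,3,4,5,6,7}

Answer: 0 1 2 3 4 5 6 7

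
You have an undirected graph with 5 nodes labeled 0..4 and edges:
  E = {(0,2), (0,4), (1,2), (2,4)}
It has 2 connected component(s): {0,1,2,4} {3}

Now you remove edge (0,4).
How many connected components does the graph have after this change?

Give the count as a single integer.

Answer: 2

Derivation:
Initial component count: 2
Remove (0,4): not a bridge. Count unchanged: 2.
  After removal, components: {0,1,2,4} {3}
New component count: 2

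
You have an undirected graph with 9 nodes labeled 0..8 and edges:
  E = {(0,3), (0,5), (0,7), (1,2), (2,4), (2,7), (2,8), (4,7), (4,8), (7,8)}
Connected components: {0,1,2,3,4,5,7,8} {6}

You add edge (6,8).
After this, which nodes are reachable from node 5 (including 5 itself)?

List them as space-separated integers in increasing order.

Before: nodes reachable from 5: {0,1,2,3,4,5,7,8}
Adding (6,8): merges 5's component with another. Reachability grows.
After: nodes reachable from 5: {0,1,2,3,4,5,6,7,8}

Answer: 0 1 2 3 4 5 6 7 8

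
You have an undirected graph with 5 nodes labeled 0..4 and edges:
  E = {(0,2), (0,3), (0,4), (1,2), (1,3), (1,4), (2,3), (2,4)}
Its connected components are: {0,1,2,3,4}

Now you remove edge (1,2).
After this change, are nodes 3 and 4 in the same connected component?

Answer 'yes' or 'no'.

Initial components: {0,1,2,3,4}
Removing edge (1,2): not a bridge — component count unchanged at 1.
New components: {0,1,2,3,4}
Are 3 and 4 in the same component? yes

Answer: yes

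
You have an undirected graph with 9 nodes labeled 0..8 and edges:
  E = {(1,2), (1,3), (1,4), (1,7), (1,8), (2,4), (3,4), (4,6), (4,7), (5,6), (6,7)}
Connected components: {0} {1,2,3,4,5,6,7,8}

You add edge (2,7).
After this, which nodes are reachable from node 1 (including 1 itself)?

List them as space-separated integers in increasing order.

Answer: 1 2 3 4 5 6 7 8

Derivation:
Before: nodes reachable from 1: {1,2,3,4,5,6,7,8}
Adding (2,7): both endpoints already in same component. Reachability from 1 unchanged.
After: nodes reachable from 1: {1,2,3,4,5,6,7,8}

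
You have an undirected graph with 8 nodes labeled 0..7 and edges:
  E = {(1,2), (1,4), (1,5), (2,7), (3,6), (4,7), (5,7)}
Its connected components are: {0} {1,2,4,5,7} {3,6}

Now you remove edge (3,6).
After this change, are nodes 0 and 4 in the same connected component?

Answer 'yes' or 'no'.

Answer: no

Derivation:
Initial components: {0} {1,2,4,5,7} {3,6}
Removing edge (3,6): it was a bridge — component count 3 -> 4.
New components: {0} {1,2,4,5,7} {3} {6}
Are 0 and 4 in the same component? no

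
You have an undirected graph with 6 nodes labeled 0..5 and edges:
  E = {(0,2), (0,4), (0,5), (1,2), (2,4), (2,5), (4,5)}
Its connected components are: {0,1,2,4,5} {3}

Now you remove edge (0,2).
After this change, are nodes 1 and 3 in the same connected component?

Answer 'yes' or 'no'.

Answer: no

Derivation:
Initial components: {0,1,2,4,5} {3}
Removing edge (0,2): not a bridge — component count unchanged at 2.
New components: {0,1,2,4,5} {3}
Are 1 and 3 in the same component? no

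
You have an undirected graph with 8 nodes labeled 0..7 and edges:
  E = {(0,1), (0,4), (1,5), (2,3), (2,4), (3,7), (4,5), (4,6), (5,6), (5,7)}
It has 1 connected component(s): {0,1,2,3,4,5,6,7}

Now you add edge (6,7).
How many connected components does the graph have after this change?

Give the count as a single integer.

Initial component count: 1
Add (6,7): endpoints already in same component. Count unchanged: 1.
New component count: 1

Answer: 1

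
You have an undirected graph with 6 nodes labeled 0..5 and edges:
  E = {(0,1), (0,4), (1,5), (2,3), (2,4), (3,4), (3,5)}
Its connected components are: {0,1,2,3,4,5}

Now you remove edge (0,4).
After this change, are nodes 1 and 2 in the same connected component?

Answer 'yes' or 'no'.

Initial components: {0,1,2,3,4,5}
Removing edge (0,4): not a bridge — component count unchanged at 1.
New components: {0,1,2,3,4,5}
Are 1 and 2 in the same component? yes

Answer: yes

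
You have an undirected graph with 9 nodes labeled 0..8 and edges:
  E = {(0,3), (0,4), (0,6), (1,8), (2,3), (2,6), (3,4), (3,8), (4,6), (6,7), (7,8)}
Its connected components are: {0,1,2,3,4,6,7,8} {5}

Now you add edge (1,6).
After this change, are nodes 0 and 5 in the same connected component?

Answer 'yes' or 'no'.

Initial components: {0,1,2,3,4,6,7,8} {5}
Adding edge (1,6): both already in same component {0,1,2,3,4,6,7,8}. No change.
New components: {0,1,2,3,4,6,7,8} {5}
Are 0 and 5 in the same component? no

Answer: no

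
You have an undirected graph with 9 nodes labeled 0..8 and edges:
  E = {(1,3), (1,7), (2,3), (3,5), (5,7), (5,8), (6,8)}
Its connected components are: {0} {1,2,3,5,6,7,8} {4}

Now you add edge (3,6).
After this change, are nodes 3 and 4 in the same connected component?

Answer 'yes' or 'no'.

Initial components: {0} {1,2,3,5,6,7,8} {4}
Adding edge (3,6): both already in same component {1,2,3,5,6,7,8}. No change.
New components: {0} {1,2,3,5,6,7,8} {4}
Are 3 and 4 in the same component? no

Answer: no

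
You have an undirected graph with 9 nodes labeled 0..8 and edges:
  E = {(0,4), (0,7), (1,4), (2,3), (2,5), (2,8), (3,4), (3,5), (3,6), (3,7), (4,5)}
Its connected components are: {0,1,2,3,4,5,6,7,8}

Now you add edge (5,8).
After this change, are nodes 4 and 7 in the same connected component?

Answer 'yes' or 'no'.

Answer: yes

Derivation:
Initial components: {0,1,2,3,4,5,6,7,8}
Adding edge (5,8): both already in same component {0,1,2,3,4,5,6,7,8}. No change.
New components: {0,1,2,3,4,5,6,7,8}
Are 4 and 7 in the same component? yes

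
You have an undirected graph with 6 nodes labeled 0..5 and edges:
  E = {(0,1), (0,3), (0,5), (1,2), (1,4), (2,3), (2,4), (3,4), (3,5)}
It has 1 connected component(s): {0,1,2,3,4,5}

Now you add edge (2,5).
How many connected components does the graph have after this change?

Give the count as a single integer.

Answer: 1

Derivation:
Initial component count: 1
Add (2,5): endpoints already in same component. Count unchanged: 1.
New component count: 1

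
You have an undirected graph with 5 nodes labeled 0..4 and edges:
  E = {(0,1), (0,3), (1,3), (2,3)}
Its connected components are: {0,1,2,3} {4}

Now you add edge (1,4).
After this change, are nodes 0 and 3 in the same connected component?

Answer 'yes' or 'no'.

Initial components: {0,1,2,3} {4}
Adding edge (1,4): merges {0,1,2,3} and {4}.
New components: {0,1,2,3,4}
Are 0 and 3 in the same component? yes

Answer: yes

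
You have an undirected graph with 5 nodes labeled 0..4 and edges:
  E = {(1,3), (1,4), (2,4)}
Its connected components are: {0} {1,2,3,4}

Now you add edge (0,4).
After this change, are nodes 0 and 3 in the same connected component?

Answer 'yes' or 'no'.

Answer: yes

Derivation:
Initial components: {0} {1,2,3,4}
Adding edge (0,4): merges {0} and {1,2,3,4}.
New components: {0,1,2,3,4}
Are 0 and 3 in the same component? yes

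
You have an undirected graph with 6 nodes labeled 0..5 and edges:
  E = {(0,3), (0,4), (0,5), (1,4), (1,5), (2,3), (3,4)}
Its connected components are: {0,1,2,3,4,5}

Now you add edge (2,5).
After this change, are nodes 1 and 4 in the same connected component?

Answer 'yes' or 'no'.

Answer: yes

Derivation:
Initial components: {0,1,2,3,4,5}
Adding edge (2,5): both already in same component {0,1,2,3,4,5}. No change.
New components: {0,1,2,3,4,5}
Are 1 and 4 in the same component? yes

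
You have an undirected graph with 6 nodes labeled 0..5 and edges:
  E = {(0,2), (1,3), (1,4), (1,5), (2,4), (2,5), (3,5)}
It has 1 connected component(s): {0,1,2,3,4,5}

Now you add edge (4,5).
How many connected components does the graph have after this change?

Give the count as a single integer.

Initial component count: 1
Add (4,5): endpoints already in same component. Count unchanged: 1.
New component count: 1

Answer: 1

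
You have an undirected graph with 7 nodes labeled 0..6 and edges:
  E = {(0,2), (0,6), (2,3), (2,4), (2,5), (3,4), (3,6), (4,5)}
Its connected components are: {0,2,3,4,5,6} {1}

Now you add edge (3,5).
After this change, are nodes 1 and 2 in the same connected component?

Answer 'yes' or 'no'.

Initial components: {0,2,3,4,5,6} {1}
Adding edge (3,5): both already in same component {0,2,3,4,5,6}. No change.
New components: {0,2,3,4,5,6} {1}
Are 1 and 2 in the same component? no

Answer: no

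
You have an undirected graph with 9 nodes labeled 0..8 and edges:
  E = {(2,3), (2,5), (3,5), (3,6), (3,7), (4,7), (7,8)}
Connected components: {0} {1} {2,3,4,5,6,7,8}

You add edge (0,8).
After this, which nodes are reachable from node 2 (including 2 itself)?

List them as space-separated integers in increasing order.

Answer: 0 2 3 4 5 6 7 8

Derivation:
Before: nodes reachable from 2: {2,3,4,5,6,7,8}
Adding (0,8): merges 2's component with another. Reachability grows.
After: nodes reachable from 2: {0,2,3,4,5,6,7,8}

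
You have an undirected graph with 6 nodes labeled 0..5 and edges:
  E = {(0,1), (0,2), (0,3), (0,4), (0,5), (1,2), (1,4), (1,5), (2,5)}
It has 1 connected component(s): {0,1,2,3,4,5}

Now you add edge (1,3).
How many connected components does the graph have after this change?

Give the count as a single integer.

Initial component count: 1
Add (1,3): endpoints already in same component. Count unchanged: 1.
New component count: 1

Answer: 1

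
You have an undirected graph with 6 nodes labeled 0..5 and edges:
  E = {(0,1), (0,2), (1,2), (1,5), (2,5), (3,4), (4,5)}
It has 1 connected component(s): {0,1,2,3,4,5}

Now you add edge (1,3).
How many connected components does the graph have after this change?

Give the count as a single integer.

Initial component count: 1
Add (1,3): endpoints already in same component. Count unchanged: 1.
New component count: 1

Answer: 1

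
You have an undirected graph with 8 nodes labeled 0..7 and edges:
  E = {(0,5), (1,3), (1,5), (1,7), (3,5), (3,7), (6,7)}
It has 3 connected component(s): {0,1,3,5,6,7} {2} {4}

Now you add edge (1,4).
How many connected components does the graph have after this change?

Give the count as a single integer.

Answer: 2

Derivation:
Initial component count: 3
Add (1,4): merges two components. Count decreases: 3 -> 2.
New component count: 2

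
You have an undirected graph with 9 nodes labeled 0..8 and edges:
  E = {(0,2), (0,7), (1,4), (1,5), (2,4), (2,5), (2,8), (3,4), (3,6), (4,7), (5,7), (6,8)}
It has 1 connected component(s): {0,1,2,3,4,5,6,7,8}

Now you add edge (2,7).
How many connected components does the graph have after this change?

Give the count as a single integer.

Initial component count: 1
Add (2,7): endpoints already in same component. Count unchanged: 1.
New component count: 1

Answer: 1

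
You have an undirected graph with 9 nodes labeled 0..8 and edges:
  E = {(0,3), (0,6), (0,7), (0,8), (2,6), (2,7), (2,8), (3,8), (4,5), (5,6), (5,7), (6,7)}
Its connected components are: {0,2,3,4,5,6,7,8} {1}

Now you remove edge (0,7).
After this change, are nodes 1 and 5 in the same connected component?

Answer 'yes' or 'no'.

Answer: no

Derivation:
Initial components: {0,2,3,4,5,6,7,8} {1}
Removing edge (0,7): not a bridge — component count unchanged at 2.
New components: {0,2,3,4,5,6,7,8} {1}
Are 1 and 5 in the same component? no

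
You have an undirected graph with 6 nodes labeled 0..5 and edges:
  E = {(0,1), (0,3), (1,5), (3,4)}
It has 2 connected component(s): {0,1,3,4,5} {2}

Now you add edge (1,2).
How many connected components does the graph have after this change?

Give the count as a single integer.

Initial component count: 2
Add (1,2): merges two components. Count decreases: 2 -> 1.
New component count: 1

Answer: 1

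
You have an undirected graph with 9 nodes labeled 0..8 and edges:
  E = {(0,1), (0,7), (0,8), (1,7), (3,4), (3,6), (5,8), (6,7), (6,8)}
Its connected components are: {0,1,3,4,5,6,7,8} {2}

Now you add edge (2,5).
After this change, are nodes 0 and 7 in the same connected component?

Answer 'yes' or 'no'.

Answer: yes

Derivation:
Initial components: {0,1,3,4,5,6,7,8} {2}
Adding edge (2,5): merges {2} and {0,1,3,4,5,6,7,8}.
New components: {0,1,2,3,4,5,6,7,8}
Are 0 and 7 in the same component? yes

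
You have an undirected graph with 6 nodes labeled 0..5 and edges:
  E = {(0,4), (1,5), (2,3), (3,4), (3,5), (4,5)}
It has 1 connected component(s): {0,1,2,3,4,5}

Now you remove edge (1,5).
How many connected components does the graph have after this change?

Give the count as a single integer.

Answer: 2

Derivation:
Initial component count: 1
Remove (1,5): it was a bridge. Count increases: 1 -> 2.
  After removal, components: {0,2,3,4,5} {1}
New component count: 2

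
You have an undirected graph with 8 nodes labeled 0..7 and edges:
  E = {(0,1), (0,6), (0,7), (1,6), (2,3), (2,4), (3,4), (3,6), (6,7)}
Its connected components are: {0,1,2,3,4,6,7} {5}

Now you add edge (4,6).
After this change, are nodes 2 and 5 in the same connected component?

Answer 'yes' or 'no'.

Initial components: {0,1,2,3,4,6,7} {5}
Adding edge (4,6): both already in same component {0,1,2,3,4,6,7}. No change.
New components: {0,1,2,3,4,6,7} {5}
Are 2 and 5 in the same component? no

Answer: no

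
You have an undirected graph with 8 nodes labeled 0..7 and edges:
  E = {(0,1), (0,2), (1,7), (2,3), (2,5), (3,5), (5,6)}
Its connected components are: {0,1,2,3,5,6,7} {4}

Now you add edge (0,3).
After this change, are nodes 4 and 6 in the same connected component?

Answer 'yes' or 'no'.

Initial components: {0,1,2,3,5,6,7} {4}
Adding edge (0,3): both already in same component {0,1,2,3,5,6,7}. No change.
New components: {0,1,2,3,5,6,7} {4}
Are 4 and 6 in the same component? no

Answer: no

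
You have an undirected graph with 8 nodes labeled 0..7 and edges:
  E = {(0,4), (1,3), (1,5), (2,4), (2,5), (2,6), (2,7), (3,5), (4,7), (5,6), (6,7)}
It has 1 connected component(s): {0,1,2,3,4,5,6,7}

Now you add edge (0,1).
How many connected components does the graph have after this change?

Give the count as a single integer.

Answer: 1

Derivation:
Initial component count: 1
Add (0,1): endpoints already in same component. Count unchanged: 1.
New component count: 1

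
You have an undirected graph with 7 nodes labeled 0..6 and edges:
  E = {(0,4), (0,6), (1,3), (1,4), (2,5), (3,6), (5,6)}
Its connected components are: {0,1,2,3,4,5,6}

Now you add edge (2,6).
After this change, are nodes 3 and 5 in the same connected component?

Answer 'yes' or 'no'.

Initial components: {0,1,2,3,4,5,6}
Adding edge (2,6): both already in same component {0,1,2,3,4,5,6}. No change.
New components: {0,1,2,3,4,5,6}
Are 3 and 5 in the same component? yes

Answer: yes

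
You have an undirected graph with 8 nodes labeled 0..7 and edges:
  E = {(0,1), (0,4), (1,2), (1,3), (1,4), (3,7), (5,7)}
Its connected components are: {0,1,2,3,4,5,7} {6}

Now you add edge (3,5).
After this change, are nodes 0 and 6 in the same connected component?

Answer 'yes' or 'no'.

Initial components: {0,1,2,3,4,5,7} {6}
Adding edge (3,5): both already in same component {0,1,2,3,4,5,7}. No change.
New components: {0,1,2,3,4,5,7} {6}
Are 0 and 6 in the same component? no

Answer: no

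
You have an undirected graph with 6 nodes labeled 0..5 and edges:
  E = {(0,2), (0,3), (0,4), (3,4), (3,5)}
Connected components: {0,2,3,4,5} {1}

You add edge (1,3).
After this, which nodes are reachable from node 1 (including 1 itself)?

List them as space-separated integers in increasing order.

Before: nodes reachable from 1: {1}
Adding (1,3): merges 1's component with another. Reachability grows.
After: nodes reachable from 1: {0,1,2,3,4,5}

Answer: 0 1 2 3 4 5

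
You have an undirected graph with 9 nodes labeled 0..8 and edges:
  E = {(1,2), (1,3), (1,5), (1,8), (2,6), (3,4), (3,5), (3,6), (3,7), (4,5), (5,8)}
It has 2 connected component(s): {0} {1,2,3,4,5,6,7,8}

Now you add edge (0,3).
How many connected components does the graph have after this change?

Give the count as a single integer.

Answer: 1

Derivation:
Initial component count: 2
Add (0,3): merges two components. Count decreases: 2 -> 1.
New component count: 1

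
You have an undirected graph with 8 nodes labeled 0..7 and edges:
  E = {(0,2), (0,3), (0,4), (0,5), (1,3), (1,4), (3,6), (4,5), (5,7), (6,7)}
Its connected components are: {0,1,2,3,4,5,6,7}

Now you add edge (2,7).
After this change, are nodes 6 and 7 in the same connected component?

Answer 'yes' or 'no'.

Answer: yes

Derivation:
Initial components: {0,1,2,3,4,5,6,7}
Adding edge (2,7): both already in same component {0,1,2,3,4,5,6,7}. No change.
New components: {0,1,2,3,4,5,6,7}
Are 6 and 7 in the same component? yes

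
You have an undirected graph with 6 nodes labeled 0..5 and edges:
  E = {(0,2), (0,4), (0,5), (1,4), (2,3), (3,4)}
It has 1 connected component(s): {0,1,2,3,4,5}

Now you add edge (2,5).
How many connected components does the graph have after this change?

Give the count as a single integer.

Initial component count: 1
Add (2,5): endpoints already in same component. Count unchanged: 1.
New component count: 1

Answer: 1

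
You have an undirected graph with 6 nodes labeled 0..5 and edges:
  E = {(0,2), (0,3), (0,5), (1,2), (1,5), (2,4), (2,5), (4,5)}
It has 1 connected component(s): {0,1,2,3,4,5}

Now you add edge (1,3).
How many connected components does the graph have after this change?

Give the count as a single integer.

Answer: 1

Derivation:
Initial component count: 1
Add (1,3): endpoints already in same component. Count unchanged: 1.
New component count: 1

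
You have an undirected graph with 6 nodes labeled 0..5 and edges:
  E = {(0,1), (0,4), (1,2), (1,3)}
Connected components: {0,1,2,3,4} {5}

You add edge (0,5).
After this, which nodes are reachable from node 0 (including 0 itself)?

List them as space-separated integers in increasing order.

Before: nodes reachable from 0: {0,1,2,3,4}
Adding (0,5): merges 0's component with another. Reachability grows.
After: nodes reachable from 0: {0,1,2,3,4,5}

Answer: 0 1 2 3 4 5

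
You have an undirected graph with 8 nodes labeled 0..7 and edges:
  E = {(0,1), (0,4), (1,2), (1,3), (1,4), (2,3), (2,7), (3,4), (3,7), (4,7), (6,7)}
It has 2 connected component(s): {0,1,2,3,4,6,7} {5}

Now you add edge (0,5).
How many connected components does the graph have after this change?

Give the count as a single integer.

Answer: 1

Derivation:
Initial component count: 2
Add (0,5): merges two components. Count decreases: 2 -> 1.
New component count: 1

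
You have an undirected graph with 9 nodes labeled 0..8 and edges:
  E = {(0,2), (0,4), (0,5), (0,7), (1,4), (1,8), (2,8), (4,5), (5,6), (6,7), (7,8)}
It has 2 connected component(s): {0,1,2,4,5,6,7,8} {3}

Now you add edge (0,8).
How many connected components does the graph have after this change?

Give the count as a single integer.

Initial component count: 2
Add (0,8): endpoints already in same component. Count unchanged: 2.
New component count: 2

Answer: 2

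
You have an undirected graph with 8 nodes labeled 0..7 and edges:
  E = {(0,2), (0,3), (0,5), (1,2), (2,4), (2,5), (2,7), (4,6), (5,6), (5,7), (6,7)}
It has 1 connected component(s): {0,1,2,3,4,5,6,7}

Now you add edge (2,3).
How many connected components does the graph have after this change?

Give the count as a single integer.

Answer: 1

Derivation:
Initial component count: 1
Add (2,3): endpoints already in same component. Count unchanged: 1.
New component count: 1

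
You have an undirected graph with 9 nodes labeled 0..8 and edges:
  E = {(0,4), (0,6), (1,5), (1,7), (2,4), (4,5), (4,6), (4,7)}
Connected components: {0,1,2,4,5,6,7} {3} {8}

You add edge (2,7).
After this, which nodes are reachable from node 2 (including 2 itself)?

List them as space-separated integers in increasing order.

Answer: 0 1 2 4 5 6 7

Derivation:
Before: nodes reachable from 2: {0,1,2,4,5,6,7}
Adding (2,7): both endpoints already in same component. Reachability from 2 unchanged.
After: nodes reachable from 2: {0,1,2,4,5,6,7}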